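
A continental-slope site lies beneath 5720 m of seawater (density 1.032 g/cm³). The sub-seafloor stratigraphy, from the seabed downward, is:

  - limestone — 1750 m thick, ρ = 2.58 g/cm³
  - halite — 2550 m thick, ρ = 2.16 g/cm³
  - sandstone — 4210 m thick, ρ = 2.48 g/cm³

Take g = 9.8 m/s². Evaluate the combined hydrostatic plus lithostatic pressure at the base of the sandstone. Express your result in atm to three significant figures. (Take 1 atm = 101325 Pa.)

seawater: 1032 kg/m³ × 9.8 m/s² × 5720 m = 5.785×10^7 Pa = 570.9 atm
limestone: 2580 kg/m³ × 9.8 m/s² × 1750 m = 4.425×10^7 Pa = 436.7 atm
halite: 2160 kg/m³ × 9.8 m/s² × 2550 m = 5.398×10^7 Pa = 532.7 atm
sandstone: 2480 kg/m³ × 9.8 m/s² × 4210 m = 1.023×10^8 Pa = 1010 atm
Total = 570.9 + 436.7 + 532.7 + 1010 = 2550.2 atm

2550 atm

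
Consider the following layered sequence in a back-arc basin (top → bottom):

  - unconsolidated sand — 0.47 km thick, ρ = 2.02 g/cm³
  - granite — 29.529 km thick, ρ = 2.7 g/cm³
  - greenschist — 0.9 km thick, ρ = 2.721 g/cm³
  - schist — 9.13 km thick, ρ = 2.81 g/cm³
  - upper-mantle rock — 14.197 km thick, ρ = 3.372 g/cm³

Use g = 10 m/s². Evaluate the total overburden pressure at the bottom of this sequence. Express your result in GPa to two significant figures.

unconsolidated sand: 2020 kg/m³ × 10 m/s² × 470 m = 9.494×10^6 Pa = 9.494×10^-3 GPa
granite: 2700 kg/m³ × 10 m/s² × 29529 m = 7.973×10^8 Pa = 0.7973 GPa
greenschist: 2721 kg/m³ × 10 m/s² × 900 m = 2.449×10^7 Pa = 0.02449 GPa
schist: 2810 kg/m³ × 10 m/s² × 9130 m = 2.566×10^8 Pa = 0.2566 GPa
upper-mantle rock: 3372 kg/m³ × 10 m/s² × 14197 m = 4.787×10^8 Pa = 0.4787 GPa
Total = 9.494×10^-3 + 0.7973 + 0.02449 + 0.2566 + 0.4787 = 1.5665 GPa

1.6 GPa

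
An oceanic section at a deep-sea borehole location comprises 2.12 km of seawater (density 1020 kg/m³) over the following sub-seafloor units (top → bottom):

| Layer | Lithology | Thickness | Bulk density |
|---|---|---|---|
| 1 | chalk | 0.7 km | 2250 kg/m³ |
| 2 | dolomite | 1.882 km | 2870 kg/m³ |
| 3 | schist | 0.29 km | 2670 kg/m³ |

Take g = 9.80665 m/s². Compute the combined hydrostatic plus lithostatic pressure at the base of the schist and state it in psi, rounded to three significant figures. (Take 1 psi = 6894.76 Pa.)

14100 psi

seawater: 1020 kg/m³ × 9.80665 m/s² × 2120 m = 2.121×10^7 Pa = 3076 psi
chalk: 2250 kg/m³ × 9.80665 m/s² × 700 m = 1.545×10^7 Pa = 2240 psi
dolomite: 2870 kg/m³ × 9.80665 m/s² × 1882 m = 5.297×10^7 Pa = 7683 psi
schist: 2670 kg/m³ × 9.80665 m/s² × 290 m = 7.593×10^6 Pa = 1101 psi
Total = 3076 + 2240 + 7683 + 1101 = 14100 psi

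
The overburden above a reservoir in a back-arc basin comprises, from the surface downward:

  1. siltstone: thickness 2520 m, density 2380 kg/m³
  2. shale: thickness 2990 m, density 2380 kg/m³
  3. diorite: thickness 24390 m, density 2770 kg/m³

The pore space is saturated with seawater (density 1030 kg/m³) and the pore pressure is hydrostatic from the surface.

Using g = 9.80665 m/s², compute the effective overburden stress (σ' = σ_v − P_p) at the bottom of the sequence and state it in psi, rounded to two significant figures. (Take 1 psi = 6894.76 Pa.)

71000 psi

Overburden (lithostatic) stress σ_v:
siltstone: 2380 kg/m³ × 9.80665 m/s² × 2520 m = 5.882×10^7 Pa = 58.82 MPa
shale: 2380 kg/m³ × 9.80665 m/s² × 2990 m = 6.979×10^7 Pa = 69.79 MPa
diorite: 2770 kg/m³ × 9.80665 m/s² × 24390 m = 6.625×10^8 Pa = 662.5 MPa
Total = 58.82 + 69.79 + 662.5 = 791.14 MPa
Pore pressure P_p = 1030 kg/m³ × 9.80665 m/s² × 29900 m = 3.020×10^8 Pa = 302.0 MPa
Effective stress σ' = σ_v − P_p = 791.1 − 302.0 = 489.13 MPa = 70942 psi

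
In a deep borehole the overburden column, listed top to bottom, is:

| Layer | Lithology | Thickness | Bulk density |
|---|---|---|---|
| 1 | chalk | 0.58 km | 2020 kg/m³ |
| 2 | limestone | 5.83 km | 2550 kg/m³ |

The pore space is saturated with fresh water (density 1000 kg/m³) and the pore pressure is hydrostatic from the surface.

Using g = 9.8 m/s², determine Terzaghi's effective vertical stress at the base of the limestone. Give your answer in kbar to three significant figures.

Overburden (lithostatic) stress σ_v:
chalk: 2020 kg/m³ × 9.8 m/s² × 580 m = 1.148×10^7 Pa = 11.48 MPa
limestone: 2550 kg/m³ × 9.8 m/s² × 5830 m = 1.457×10^8 Pa = 145.7 MPa
Total = 11.48 + 145.7 = 157.17 MPa
Pore pressure P_p = 1000 kg/m³ × 9.8 m/s² × 6410 m = 6.282×10^7 Pa = 62.82 MPa
Effective stress σ' = σ_v − P_p = 157.2 − 62.82 = 94.355 MPa = 0.94355 kbar

0.944 kbar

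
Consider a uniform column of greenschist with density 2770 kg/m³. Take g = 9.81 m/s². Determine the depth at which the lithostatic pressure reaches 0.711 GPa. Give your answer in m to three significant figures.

26200 m

h = P/(ρg) = 0.711 GPa / (2770 kg/m³ × 9.81 m/s²) = 7.110×10^8 Pa / 27174 Pa/m = 26165 m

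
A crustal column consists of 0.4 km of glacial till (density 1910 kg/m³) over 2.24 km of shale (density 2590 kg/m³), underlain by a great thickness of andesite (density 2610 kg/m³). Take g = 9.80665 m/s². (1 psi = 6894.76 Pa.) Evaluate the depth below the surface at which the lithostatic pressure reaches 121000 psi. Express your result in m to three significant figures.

32700 m

Pressure at base of upper layers: 1910×9.80665×400 + 2590×9.80665×2240 = 6.439×10^7 Pa = 9338 psi
Remaining pressure to be supplied by andesite: 8.343×10^8 − 6.439×10^7 = 7.699×10^8 Pa
Additional depth in andesite = 7.699×10^8 Pa / (2610 kg/m³ × 9.80665 m/s²) = 30079 m
Total depth = 2640 m + 30079 m = 32719 m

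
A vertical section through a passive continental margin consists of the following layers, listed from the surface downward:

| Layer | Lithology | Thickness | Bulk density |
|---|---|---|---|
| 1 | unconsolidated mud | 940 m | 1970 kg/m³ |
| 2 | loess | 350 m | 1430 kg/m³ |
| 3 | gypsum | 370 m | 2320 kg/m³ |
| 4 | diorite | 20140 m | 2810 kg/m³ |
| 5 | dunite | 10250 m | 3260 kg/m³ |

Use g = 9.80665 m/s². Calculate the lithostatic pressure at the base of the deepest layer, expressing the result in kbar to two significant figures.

9.1 kbar

unconsolidated mud: 1970 kg/m³ × 9.80665 m/s² × 940 m = 1.816×10^7 Pa = 0.1816 kbar
loess: 1430 kg/m³ × 9.80665 m/s² × 350 m = 4.908×10^6 Pa = 0.04908 kbar
gypsum: 2320 kg/m³ × 9.80665 m/s² × 370 m = 8.418×10^6 Pa = 0.08418 kbar
diorite: 2810 kg/m³ × 9.80665 m/s² × 20140 m = 5.550×10^8 Pa = 5.550 kbar
dunite: 3260 kg/m³ × 9.80665 m/s² × 10250 m = 3.277×10^8 Pa = 3.277 kbar
Total = 0.1816 + 0.04908 + 0.08418 + 5.550 + 3.277 = 9.1417 kbar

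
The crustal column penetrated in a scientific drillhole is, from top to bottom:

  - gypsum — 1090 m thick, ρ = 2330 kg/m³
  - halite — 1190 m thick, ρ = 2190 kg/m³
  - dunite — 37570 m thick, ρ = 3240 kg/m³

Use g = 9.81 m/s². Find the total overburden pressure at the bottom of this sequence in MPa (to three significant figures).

gypsum: 2330 kg/m³ × 9.81 m/s² × 1090 m = 2.491×10^7 Pa = 24.91 MPa
halite: 2190 kg/m³ × 9.81 m/s² × 1190 m = 2.557×10^7 Pa = 25.57 MPa
dunite: 3240 kg/m³ × 9.81 m/s² × 37570 m = 1.194×10^9 Pa = 1194 MPa
Total = 24.91 + 25.57 + 1194 = 1244.6 MPa

1240 MPa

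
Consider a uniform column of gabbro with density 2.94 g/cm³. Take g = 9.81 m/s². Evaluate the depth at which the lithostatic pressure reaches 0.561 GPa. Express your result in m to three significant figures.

h = P/(ρg) = 0.561 GPa / (2940 kg/m³ × 9.81 m/s²) = 5.610×10^8 Pa / 28841 Pa/m = 19451 m

19500 m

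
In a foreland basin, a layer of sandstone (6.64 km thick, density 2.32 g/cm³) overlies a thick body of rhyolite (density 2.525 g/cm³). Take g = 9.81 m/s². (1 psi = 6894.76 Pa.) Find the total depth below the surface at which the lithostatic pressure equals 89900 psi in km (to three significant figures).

25.6 km

Pressure at base of upper layers: 2320×9.81×6640 = 1.511×10^8 Pa = 21918 psi
Remaining pressure to be supplied by rhyolite: 6.198×10^8 − 1.511×10^8 = 4.687×10^8 Pa
Additional depth in rhyolite = 4.687×10^8 Pa / (2525 kg/m³ × 9.81 m/s²) = 18923 m
Total depth = 6640 m + 18923 m = 25563 m
= 25.563 km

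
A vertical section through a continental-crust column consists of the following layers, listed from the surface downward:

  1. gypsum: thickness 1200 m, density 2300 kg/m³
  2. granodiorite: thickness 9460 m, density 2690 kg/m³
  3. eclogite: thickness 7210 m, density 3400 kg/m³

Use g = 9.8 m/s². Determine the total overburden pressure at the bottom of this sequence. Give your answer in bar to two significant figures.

5200 bar

gypsum: 2300 kg/m³ × 9.8 m/s² × 1200 m = 2.705×10^7 Pa = 270.5 bar
granodiorite: 2690 kg/m³ × 9.8 m/s² × 9460 m = 2.494×10^8 Pa = 2494 bar
eclogite: 3400 kg/m³ × 9.8 m/s² × 7210 m = 2.402×10^8 Pa = 2402 bar
Total = 270.5 + 2494 + 2402 = 5166.7 bar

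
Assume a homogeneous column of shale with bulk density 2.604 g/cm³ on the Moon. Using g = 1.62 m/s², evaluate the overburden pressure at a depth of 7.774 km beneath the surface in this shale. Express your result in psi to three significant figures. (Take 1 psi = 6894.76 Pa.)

shale: 2604 kg/m³ × 1.62 m/s² × 7774 m = 3.279×10^7 Pa = 4756 psi

4760 psi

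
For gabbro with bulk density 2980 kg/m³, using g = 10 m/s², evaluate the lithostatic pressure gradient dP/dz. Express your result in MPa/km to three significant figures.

dP/dz = ρg = 2980 kg/m³ × 10 m/s² = 29800 Pa/m
= 29800 Pa/m × (1 MPa/km / 1000.0 Pa/m) = 29.800 MPa/km

29.8 MPa/km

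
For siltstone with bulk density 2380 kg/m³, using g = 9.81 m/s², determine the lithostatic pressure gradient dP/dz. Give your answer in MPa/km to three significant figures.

23.3 MPa/km

dP/dz = ρg = 2380 kg/m³ × 9.81 m/s² = 23348 Pa/m
= 23348 Pa/m × (1 MPa/km / 1000.0 Pa/m) = 23.348 MPa/km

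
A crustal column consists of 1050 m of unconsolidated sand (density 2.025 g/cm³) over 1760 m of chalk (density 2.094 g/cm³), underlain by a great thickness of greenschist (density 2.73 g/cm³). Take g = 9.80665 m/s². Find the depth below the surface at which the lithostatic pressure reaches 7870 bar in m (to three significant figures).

30100 m

Pressure at base of upper layers: 2025×9.80665×1050 + 2094×9.80665×1760 = 5.699×10^7 Pa = 569.9 bar
Remaining pressure to be supplied by greenschist: 7.870×10^8 − 5.699×10^7 = 7.300×10^8 Pa
Additional depth in greenschist = 7.300×10^8 Pa / (2730 kg/m³ × 9.80665 m/s²) = 27267 m
Total depth = 2810 m + 27267 m = 30077 m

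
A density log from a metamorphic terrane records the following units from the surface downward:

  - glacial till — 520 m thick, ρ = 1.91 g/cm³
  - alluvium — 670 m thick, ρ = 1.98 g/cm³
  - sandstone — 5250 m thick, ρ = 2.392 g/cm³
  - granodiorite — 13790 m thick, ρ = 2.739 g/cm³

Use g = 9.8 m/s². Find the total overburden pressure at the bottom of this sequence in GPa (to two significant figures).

glacial till: 1910 kg/m³ × 9.8 m/s² × 520 m = 9.733×10^6 Pa = 9.733×10^-3 GPa
alluvium: 1980 kg/m³ × 9.8 m/s² × 670 m = 1.300×10^7 Pa = 0.01300 GPa
sandstone: 2392 kg/m³ × 9.8 m/s² × 5250 m = 1.231×10^8 Pa = 0.1231 GPa
granodiorite: 2739 kg/m³ × 9.8 m/s² × 13790 m = 3.702×10^8 Pa = 0.3702 GPa
Total = 9.733×10^-3 + 0.01300 + 0.1231 + 0.3702 = 0.51596 GPa

0.52 GPa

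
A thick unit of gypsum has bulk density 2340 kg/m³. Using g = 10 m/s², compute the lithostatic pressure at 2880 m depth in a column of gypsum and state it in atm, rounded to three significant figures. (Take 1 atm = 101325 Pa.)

gypsum: 2340 kg/m³ × 10 m/s² × 2880 m = 6.739×10^7 Pa = 665.1 atm

665 atm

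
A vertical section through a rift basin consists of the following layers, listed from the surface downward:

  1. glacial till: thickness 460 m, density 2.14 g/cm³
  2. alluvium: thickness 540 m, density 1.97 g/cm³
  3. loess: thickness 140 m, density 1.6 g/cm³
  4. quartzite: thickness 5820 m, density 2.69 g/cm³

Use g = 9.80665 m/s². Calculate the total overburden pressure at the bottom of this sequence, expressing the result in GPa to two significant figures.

glacial till: 2140 kg/m³ × 9.80665 m/s² × 460 m = 9.654×10^6 Pa = 9.654×10^-3 GPa
alluvium: 1970 kg/m³ × 9.80665 m/s² × 540 m = 1.043×10^7 Pa = 0.01043 GPa
loess: 1600 kg/m³ × 9.80665 m/s² × 140 m = 2.197×10^6 Pa = 2.197×10^-3 GPa
quartzite: 2690 kg/m³ × 9.80665 m/s² × 5820 m = 1.535×10^8 Pa = 0.1535 GPa
Total = 9.654×10^-3 + 0.01043 + 2.197×10^-3 + 0.1535 = 0.17581 GPa

0.18 GPa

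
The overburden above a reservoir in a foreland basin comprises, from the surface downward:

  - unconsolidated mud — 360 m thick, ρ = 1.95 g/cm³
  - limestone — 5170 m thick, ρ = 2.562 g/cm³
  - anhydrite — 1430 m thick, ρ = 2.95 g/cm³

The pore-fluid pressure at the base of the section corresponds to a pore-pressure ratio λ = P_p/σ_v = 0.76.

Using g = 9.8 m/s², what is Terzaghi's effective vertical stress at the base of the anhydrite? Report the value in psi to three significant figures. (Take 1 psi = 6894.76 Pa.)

Overburden (lithostatic) stress σ_v:
unconsolidated mud: 1950 kg/m³ × 9.8 m/s² × 360 m = 6.880×10^6 Pa = 6.880 MPa
limestone: 2562 kg/m³ × 9.8 m/s² × 5170 m = 1.298×10^8 Pa = 129.8 MPa
anhydrite: 2950 kg/m³ × 9.8 m/s² × 1430 m = 4.134×10^7 Pa = 41.34 MPa
Total = 6.880 + 129.8 + 41.34 = 178.03 MPa
Pore pressure P_p = λ·σ_v = 0.76 × 178.0 MPa = 135.3 MPa
Effective stress σ' = σ_v − P_p = 178.0 − 135.3 = 42.727 MPa = 6197.0 psi

6200 psi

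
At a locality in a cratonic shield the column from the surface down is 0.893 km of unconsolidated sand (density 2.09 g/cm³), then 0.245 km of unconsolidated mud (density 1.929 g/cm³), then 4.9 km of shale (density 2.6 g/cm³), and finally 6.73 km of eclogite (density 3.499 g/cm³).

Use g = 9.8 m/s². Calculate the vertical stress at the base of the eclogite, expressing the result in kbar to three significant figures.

unconsolidated sand: 2090 kg/m³ × 9.8 m/s² × 893 m = 1.829×10^7 Pa = 0.1829 kbar
unconsolidated mud: 1929 kg/m³ × 9.8 m/s² × 245 m = 4.632×10^6 Pa = 0.04632 kbar
shale: 2600 kg/m³ × 9.8 m/s² × 4900 m = 1.249×10^8 Pa = 1.249 kbar
eclogite: 3499 kg/m³ × 9.8 m/s² × 6730 m = 2.308×10^8 Pa = 2.308 kbar
Total = 0.1829 + 0.04632 + 1.249 + 2.308 = 3.7855 kbar

3.79 kbar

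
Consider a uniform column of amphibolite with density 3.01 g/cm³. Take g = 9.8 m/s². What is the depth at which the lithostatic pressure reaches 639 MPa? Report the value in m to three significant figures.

21700 m

h = P/(ρg) = 639 MPa / (3010 kg/m³ × 9.8 m/s²) = 6.390×10^8 Pa / 29498 Pa/m = 21662 m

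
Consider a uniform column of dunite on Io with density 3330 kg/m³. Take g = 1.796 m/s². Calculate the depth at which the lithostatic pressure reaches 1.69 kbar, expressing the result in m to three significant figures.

h = P/(ρg) = 1.69 kbar / (3330 kg/m³ × 1.796 m/s²) = 1.690×10^8 Pa / 5980.7 Pa/m = 28258 m

28300 m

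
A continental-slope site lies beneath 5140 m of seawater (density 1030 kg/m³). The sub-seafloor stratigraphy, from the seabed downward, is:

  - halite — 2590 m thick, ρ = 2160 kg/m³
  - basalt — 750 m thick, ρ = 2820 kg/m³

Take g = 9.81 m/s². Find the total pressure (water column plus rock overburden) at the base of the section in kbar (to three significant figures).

1.28 kbar

seawater: 1030 kg/m³ × 9.81 m/s² × 5140 m = 5.194×10^7 Pa = 0.5194 kbar
halite: 2160 kg/m³ × 9.81 m/s² × 2590 m = 5.488×10^7 Pa = 0.5488 kbar
basalt: 2820 kg/m³ × 9.81 m/s² × 750 m = 2.075×10^7 Pa = 0.2075 kbar
Total = 0.5194 + 0.5488 + 0.2075 = 1.2757 kbar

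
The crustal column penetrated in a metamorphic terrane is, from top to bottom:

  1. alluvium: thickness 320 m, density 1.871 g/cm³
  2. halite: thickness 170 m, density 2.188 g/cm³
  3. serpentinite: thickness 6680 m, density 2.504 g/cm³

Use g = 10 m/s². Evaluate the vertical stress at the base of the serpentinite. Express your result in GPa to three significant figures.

alluvium: 1871 kg/m³ × 10 m/s² × 320 m = 5.987×10^6 Pa = 5.987×10^-3 GPa
halite: 2188 kg/m³ × 10 m/s² × 170 m = 3.720×10^6 Pa = 3.720×10^-3 GPa
serpentinite: 2504 kg/m³ × 10 m/s² × 6680 m = 1.673×10^8 Pa = 0.1673 GPa
Total = 5.987×10^-3 + 3.720×10^-3 + 0.1673 = 0.17697 GPa

0.177 GPa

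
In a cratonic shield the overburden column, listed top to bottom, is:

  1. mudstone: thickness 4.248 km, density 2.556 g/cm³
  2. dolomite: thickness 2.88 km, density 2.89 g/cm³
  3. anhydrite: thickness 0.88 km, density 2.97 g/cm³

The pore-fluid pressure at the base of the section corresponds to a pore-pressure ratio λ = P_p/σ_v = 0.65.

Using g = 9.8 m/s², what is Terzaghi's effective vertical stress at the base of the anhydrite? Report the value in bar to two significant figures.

750 bar

Overburden (lithostatic) stress σ_v:
mudstone: 2556 kg/m³ × 9.8 m/s² × 4248 m = 1.064×10^8 Pa = 106.4 MPa
dolomite: 2890 kg/m³ × 9.8 m/s² × 2880 m = 8.157×10^7 Pa = 81.57 MPa
anhydrite: 2970 kg/m³ × 9.8 m/s² × 880 m = 2.561×10^7 Pa = 25.61 MPa
Total = 106.4 + 81.57 + 25.61 = 213.59 MPa
Pore pressure P_p = λ·σ_v = 0.65 × 213.6 MPa = 138.8 MPa
Effective stress σ' = σ_v − P_p = 213.6 − 138.8 = 74.756 MPa = 747.56 bar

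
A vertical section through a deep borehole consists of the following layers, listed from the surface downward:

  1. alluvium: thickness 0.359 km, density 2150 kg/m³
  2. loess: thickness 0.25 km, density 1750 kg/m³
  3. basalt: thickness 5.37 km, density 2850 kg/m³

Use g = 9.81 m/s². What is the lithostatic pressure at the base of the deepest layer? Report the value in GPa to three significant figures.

0.162 GPa

alluvium: 2150 kg/m³ × 9.81 m/s² × 359 m = 7.572×10^6 Pa = 7.572×10^-3 GPa
loess: 1750 kg/m³ × 9.81 m/s² × 250 m = 4.292×10^6 Pa = 4.292×10^-3 GPa
basalt: 2850 kg/m³ × 9.81 m/s² × 5370 m = 1.501×10^8 Pa = 0.1501 GPa
Total = 7.572×10^-3 + 4.292×10^-3 + 0.1501 = 0.16200 GPa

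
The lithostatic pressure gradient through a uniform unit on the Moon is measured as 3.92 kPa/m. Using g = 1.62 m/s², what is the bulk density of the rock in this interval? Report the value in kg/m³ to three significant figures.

ρ = (dP/dz)/g = 3.92 kPa/m / 1.62 m/s² = 3920.0 Pa/m / 1.62 m/s² = 2419.8 kg/m³

2420 kg/m³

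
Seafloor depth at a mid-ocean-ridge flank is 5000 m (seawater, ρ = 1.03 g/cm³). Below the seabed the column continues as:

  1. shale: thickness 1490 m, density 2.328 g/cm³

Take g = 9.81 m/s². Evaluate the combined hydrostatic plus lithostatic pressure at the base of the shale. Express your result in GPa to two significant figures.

0.085 GPa

seawater: 1030 kg/m³ × 9.81 m/s² × 5000 m = 5.052×10^7 Pa = 0.05052 GPa
shale: 2328 kg/m³ × 9.81 m/s² × 1490 m = 3.403×10^7 Pa = 0.03403 GPa
Total = 0.05052 + 0.03403 = 0.084550 GPa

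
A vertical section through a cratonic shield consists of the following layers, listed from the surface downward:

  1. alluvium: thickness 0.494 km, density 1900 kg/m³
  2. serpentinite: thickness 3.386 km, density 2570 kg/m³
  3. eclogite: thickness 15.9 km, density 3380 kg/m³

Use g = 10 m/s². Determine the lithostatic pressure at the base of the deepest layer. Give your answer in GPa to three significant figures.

alluvium: 1900 kg/m³ × 10 m/s² × 494 m = 9.386×10^6 Pa = 9.386×10^-3 GPa
serpentinite: 2570 kg/m³ × 10 m/s² × 3386 m = 8.702×10^7 Pa = 0.08702 GPa
eclogite: 3380 kg/m³ × 10 m/s² × 15900 m = 5.374×10^8 Pa = 0.5374 GPa
Total = 9.386×10^-3 + 0.08702 + 0.5374 = 0.63383 GPa

0.634 GPa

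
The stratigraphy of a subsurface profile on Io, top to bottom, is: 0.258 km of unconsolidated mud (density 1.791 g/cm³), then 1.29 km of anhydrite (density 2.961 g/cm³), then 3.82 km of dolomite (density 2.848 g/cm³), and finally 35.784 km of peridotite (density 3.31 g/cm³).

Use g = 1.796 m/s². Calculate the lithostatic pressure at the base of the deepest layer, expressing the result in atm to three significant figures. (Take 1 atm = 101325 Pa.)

2370 atm

unconsolidated mud: 1791 kg/m³ × 1.796 m/s² × 258 m = 8.299×10^5 Pa = 8.190 atm
anhydrite: 2961 kg/m³ × 1.796 m/s² × 1290 m = 6.860×10^6 Pa = 67.70 atm
dolomite: 2848 kg/m³ × 1.796 m/s² × 3820 m = 1.954×10^7 Pa = 192.8 atm
peridotite: 3310 kg/m³ × 1.796 m/s² × 35784 m = 2.127×10^8 Pa = 2099 atm
Total = 8.190 + 67.70 + 192.8 + 2099 = 2368.2 atm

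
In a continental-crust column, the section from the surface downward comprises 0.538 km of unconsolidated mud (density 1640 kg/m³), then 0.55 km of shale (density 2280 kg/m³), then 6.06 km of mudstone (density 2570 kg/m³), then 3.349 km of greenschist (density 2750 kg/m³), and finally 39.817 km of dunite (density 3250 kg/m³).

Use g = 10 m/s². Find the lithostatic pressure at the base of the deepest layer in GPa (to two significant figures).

unconsolidated mud: 1640 kg/m³ × 10 m/s² × 538 m = 8.823×10^6 Pa = 8.823×10^-3 GPa
shale: 2280 kg/m³ × 10 m/s² × 550 m = 1.254×10^7 Pa = 0.01254 GPa
mudstone: 2570 kg/m³ × 10 m/s² × 6060 m = 1.557×10^8 Pa = 0.1557 GPa
greenschist: 2750 kg/m³ × 10 m/s² × 3349 m = 9.210×10^7 Pa = 0.09210 GPa
dunite: 3250 kg/m³ × 10 m/s² × 39817 m = 1.294×10^9 Pa = 1.294 GPa
Total = 8.823×10^-3 + 0.01254 + 0.1557 + 0.09210 + 1.294 = 1.5633 GPa

1.6 GPa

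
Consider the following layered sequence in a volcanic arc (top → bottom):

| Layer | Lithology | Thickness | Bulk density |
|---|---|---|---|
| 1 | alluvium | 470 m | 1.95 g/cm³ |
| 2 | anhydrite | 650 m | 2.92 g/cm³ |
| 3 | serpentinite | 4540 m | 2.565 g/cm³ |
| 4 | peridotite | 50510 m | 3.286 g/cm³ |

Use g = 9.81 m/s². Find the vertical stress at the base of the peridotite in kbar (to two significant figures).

18 kbar

alluvium: 1950 kg/m³ × 9.81 m/s² × 470 m = 8.991×10^6 Pa = 0.08991 kbar
anhydrite: 2920 kg/m³ × 9.81 m/s² × 650 m = 1.862×10^7 Pa = 0.1862 kbar
serpentinite: 2565 kg/m³ × 9.81 m/s² × 4540 m = 1.142×10^8 Pa = 1.142 kbar
peridotite: 3286 kg/m³ × 9.81 m/s² × 50510 m = 1.628×10^9 Pa = 16.28 kbar
Total = 0.08991 + 0.1862 + 1.142 + 16.28 = 17.701 kbar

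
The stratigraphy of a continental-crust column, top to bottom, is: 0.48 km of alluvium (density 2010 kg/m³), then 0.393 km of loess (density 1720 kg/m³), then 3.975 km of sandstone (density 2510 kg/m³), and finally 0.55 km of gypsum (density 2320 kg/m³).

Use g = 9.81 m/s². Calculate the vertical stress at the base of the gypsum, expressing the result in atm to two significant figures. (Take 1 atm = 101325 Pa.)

1200 atm

alluvium: 2010 kg/m³ × 9.81 m/s² × 480 m = 9.465×10^6 Pa = 93.41 atm
loess: 1720 kg/m³ × 9.81 m/s² × 393 m = 6.631×10^6 Pa = 65.44 atm
sandstone: 2510 kg/m³ × 9.81 m/s² × 3975 m = 9.788×10^7 Pa = 966.0 atm
gypsum: 2320 kg/m³ × 9.81 m/s² × 550 m = 1.252×10^7 Pa = 123.5 atm
Total = 93.41 + 65.44 + 966.0 + 123.5 = 1248.4 atm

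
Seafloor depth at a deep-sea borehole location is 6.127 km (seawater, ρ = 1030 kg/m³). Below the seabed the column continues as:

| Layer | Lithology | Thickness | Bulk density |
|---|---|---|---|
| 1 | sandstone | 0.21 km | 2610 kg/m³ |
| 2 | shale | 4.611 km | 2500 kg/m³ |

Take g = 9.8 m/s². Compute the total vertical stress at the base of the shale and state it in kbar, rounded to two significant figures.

1.8 kbar

seawater: 1030 kg/m³ × 9.8 m/s² × 6127 m = 6.185×10^7 Pa = 0.6185 kbar
sandstone: 2610 kg/m³ × 9.8 m/s² × 210 m = 5.371×10^6 Pa = 0.05371 kbar
shale: 2500 kg/m³ × 9.8 m/s² × 4611 m = 1.130×10^8 Pa = 1.130 kbar
Total = 0.6185 + 0.05371 + 1.130 = 1.8019 kbar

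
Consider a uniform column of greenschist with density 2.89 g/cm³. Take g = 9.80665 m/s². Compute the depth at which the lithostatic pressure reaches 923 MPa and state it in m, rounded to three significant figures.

h = P/(ρg) = 923 MPa / (2890 kg/m³ × 9.80665 m/s²) = 9.230×10^8 Pa / 28341 Pa/m = 32567 m

32600 m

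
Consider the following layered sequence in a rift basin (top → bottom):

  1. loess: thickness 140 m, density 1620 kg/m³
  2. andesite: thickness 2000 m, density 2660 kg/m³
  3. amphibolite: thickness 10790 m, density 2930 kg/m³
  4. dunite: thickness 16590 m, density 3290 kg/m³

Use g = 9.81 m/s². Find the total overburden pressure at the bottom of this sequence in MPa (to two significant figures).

900 MPa

loess: 1620 kg/m³ × 9.81 m/s² × 140 m = 2.225×10^6 Pa = 2.225 MPa
andesite: 2660 kg/m³ × 9.81 m/s² × 2000 m = 5.219×10^7 Pa = 52.19 MPa
amphibolite: 2930 kg/m³ × 9.81 m/s² × 10790 m = 3.101×10^8 Pa = 310.1 MPa
dunite: 3290 kg/m³ × 9.81 m/s² × 16590 m = 5.354×10^8 Pa = 535.4 MPa
Total = 2.225 + 52.19 + 310.1 + 535.4 = 899.99 MPa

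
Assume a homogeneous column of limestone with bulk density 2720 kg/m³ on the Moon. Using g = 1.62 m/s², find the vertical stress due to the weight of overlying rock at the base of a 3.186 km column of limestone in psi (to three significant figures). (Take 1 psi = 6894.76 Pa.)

limestone: 2720 kg/m³ × 1.62 m/s² × 3186 m = 1.404×10^7 Pa = 2036 psi

2040 psi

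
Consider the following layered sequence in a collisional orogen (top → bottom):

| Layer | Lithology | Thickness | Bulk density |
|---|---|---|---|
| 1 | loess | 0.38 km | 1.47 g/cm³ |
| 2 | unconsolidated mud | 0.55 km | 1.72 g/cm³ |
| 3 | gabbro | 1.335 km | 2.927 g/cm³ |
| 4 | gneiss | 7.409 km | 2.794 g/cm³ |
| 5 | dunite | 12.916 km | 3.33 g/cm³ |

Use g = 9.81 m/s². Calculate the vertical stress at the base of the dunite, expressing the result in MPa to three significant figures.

678 MPa

loess: 1470 kg/m³ × 9.81 m/s² × 380 m = 5.480×10^6 Pa = 5.480 MPa
unconsolidated mud: 1720 kg/m³ × 9.81 m/s² × 550 m = 9.280×10^6 Pa = 9.280 MPa
gabbro: 2927 kg/m³ × 9.81 m/s² × 1335 m = 3.833×10^7 Pa = 38.33 MPa
gneiss: 2794 kg/m³ × 9.81 m/s² × 7409 m = 2.031×10^8 Pa = 203.1 MPa
dunite: 3330 kg/m³ × 9.81 m/s² × 12916 m = 4.219×10^8 Pa = 421.9 MPa
Total = 5.480 + 9.280 + 38.33 + 203.1 + 421.9 = 678.10 MPa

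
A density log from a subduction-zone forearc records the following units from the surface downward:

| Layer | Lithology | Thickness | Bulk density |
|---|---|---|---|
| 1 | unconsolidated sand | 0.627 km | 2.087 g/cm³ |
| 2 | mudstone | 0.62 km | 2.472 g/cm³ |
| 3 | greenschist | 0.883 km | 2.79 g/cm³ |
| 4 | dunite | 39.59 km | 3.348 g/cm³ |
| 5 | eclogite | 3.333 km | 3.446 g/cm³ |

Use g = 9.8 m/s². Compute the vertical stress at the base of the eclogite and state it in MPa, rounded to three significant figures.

1460 MPa

unconsolidated sand: 2087 kg/m³ × 9.8 m/s² × 627 m = 1.282×10^7 Pa = 12.82 MPa
mudstone: 2472 kg/m³ × 9.8 m/s² × 620 m = 1.502×10^7 Pa = 15.02 MPa
greenschist: 2790 kg/m³ × 9.8 m/s² × 883 m = 2.414×10^7 Pa = 24.14 MPa
dunite: 3348 kg/m³ × 9.8 m/s² × 39590 m = 1.299×10^9 Pa = 1299 MPa
eclogite: 3446 kg/m³ × 9.8 m/s² × 3333 m = 1.126×10^8 Pa = 112.6 MPa
Total = 12.82 + 15.02 + 24.14 + 1299 + 112.6 = 1463.5 MPa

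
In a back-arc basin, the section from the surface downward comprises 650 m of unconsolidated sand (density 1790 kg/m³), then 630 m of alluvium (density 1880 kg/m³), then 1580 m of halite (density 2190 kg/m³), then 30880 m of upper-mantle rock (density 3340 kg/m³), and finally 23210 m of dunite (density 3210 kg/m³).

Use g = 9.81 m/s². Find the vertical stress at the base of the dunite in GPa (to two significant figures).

unconsolidated sand: 1790 kg/m³ × 9.81 m/s² × 650 m = 1.141×10^7 Pa = 0.01141 GPa
alluvium: 1880 kg/m³ × 9.81 m/s² × 630 m = 1.162×10^7 Pa = 0.01162 GPa
halite: 2190 kg/m³ × 9.81 m/s² × 1580 m = 3.394×10^7 Pa = 0.03394 GPa
upper-mantle rock: 3340 kg/m³ × 9.81 m/s² × 30880 m = 1.012×10^9 Pa = 1.012 GPa
dunite: 3210 kg/m³ × 9.81 m/s² × 23210 m = 7.309×10^8 Pa = 0.7309 GPa
Total = 0.01141 + 0.01162 + 0.03394 + 1.012 + 0.7309 = 1.7997 GPa

1.8 GPa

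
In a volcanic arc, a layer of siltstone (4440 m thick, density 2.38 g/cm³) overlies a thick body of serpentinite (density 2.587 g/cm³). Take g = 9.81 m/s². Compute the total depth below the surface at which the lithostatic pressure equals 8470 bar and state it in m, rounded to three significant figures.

33700 m

Pressure at base of upper layers: 2380×9.81×4440 = 1.037×10^8 Pa = 1037 bar
Remaining pressure to be supplied by serpentinite: 8.470×10^8 − 1.037×10^8 = 7.433×10^8 Pa
Additional depth in serpentinite = 7.433×10^8 Pa / (2587 kg/m³ × 9.81 m/s²) = 29290 m
Total depth = 4440 m + 29290 m = 33730 m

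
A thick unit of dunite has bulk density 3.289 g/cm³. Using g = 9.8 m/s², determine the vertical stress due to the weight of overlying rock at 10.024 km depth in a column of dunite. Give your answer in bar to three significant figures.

3230 bar

dunite: 3289 kg/m³ × 9.8 m/s² × 10024 m = 3.231×10^8 Pa = 3231 bar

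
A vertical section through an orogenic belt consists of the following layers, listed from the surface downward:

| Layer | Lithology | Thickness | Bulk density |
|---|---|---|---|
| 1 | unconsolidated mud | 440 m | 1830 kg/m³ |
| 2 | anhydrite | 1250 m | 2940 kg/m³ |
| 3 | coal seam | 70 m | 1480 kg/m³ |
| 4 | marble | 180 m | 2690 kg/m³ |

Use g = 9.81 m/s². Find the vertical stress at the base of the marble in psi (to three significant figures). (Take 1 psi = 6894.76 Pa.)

7210 psi

unconsolidated mud: 1830 kg/m³ × 9.81 m/s² × 440 m = 7.899×10^6 Pa = 1146 psi
anhydrite: 2940 kg/m³ × 9.81 m/s² × 1250 m = 3.605×10^7 Pa = 5229 psi
coal seam: 1480 kg/m³ × 9.81 m/s² × 70 m = 1.016×10^6 Pa = 147.4 psi
marble: 2690 kg/m³ × 9.81 m/s² × 180 m = 4.750×10^6 Pa = 688.9 psi
Total = 1146 + 5229 + 147.4 + 688.9 = 7210.9 psi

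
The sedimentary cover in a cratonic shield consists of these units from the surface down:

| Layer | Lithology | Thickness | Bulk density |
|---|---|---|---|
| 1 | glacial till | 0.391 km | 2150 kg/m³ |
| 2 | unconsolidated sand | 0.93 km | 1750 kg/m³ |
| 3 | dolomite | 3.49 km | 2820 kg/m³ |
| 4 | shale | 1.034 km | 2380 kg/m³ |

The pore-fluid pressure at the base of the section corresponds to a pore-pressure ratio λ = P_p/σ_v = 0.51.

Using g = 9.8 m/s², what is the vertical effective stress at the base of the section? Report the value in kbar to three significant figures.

0.709 kbar

Overburden (lithostatic) stress σ_v:
glacial till: 2150 kg/m³ × 9.8 m/s² × 391 m = 8.238×10^6 Pa = 8.238 MPa
unconsolidated sand: 1750 kg/m³ × 9.8 m/s² × 930 m = 1.595×10^7 Pa = 15.95 MPa
dolomite: 2820 kg/m³ × 9.8 m/s² × 3490 m = 9.645×10^7 Pa = 96.45 MPa
shale: 2380 kg/m³ × 9.8 m/s² × 1034 m = 2.412×10^7 Pa = 24.12 MPa
Total = 8.238 + 15.95 + 96.45 + 24.12 = 144.75 MPa
Pore pressure P_p = λ·σ_v = 0.51 × 144.8 MPa = 73.82 MPa
Effective stress σ' = σ_v − P_p = 144.8 − 73.82 = 70.930 MPa = 0.70930 kbar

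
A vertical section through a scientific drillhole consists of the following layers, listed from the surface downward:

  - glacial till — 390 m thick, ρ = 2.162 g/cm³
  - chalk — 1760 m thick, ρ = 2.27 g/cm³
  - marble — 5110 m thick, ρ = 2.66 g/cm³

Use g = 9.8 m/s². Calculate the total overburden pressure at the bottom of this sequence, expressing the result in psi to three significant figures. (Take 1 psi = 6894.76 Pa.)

glacial till: 2162 kg/m³ × 9.8 m/s² × 390 m = 8.263×10^6 Pa = 1198 psi
chalk: 2270 kg/m³ × 9.8 m/s² × 1760 m = 3.915×10^7 Pa = 5679 psi
marble: 2660 kg/m³ × 9.8 m/s² × 5110 m = 1.332×10^8 Pa = 19320 psi
Total = 1198 + 5679 + 19320 = 26197 psi

26200 psi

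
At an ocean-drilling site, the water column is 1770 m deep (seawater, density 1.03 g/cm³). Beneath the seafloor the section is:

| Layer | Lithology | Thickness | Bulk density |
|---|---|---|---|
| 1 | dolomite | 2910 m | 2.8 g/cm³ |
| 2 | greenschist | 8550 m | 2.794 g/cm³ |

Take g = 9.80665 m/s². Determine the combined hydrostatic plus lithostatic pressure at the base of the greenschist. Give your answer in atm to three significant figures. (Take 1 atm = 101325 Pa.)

3280 atm

seawater: 1030 kg/m³ × 9.80665 m/s² × 1770 m = 1.788×10^7 Pa = 176.4 atm
dolomite: 2800 kg/m³ × 9.80665 m/s² × 2910 m = 7.990×10^7 Pa = 788.6 atm
greenschist: 2794 kg/m³ × 9.80665 m/s² × 8550 m = 2.343×10^8 Pa = 2312 atm
Total = 176.4 + 788.6 + 2312 = 3277.1 atm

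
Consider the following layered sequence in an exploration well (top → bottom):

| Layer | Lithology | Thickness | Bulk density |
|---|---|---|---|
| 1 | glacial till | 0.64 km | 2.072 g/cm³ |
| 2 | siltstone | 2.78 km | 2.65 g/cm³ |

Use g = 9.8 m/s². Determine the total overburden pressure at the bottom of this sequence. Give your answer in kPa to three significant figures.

glacial till: 2072 kg/m³ × 9.8 m/s² × 640 m = 1.300×10^7 Pa = 12996 kPa
siltstone: 2650 kg/m³ × 9.8 m/s² × 2780 m = 7.220×10^7 Pa = 72197 kPa
Total = 12996 + 72197 = 85192 kPa

85200 kPa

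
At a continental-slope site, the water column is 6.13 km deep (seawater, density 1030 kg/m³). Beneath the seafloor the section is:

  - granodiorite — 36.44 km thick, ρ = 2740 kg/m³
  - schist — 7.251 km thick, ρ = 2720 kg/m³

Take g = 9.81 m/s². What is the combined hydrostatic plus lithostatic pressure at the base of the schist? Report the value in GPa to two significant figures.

seawater: 1030 kg/m³ × 9.81 m/s² × 6130 m = 6.194×10^7 Pa = 0.06194 GPa
granodiorite: 2740 kg/m³ × 9.81 m/s² × 36440 m = 9.795×10^8 Pa = 0.9795 GPa
schist: 2720 kg/m³ × 9.81 m/s² × 7251 m = 1.935×10^8 Pa = 0.1935 GPa
Total = 0.06194 + 0.9795 + 0.1935 = 1.2349 GPa

1.2 GPa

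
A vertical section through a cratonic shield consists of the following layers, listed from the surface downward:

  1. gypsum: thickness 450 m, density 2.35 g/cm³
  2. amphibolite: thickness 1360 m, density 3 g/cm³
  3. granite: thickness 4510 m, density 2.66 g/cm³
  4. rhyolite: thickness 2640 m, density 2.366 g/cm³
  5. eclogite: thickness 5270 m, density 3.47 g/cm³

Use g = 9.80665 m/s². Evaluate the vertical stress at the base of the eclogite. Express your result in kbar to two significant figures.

4.1 kbar

gypsum: 2350 kg/m³ × 9.80665 m/s² × 450 m = 1.037×10^7 Pa = 0.1037 kbar
amphibolite: 3000 kg/m³ × 9.80665 m/s² × 1360 m = 4.001×10^7 Pa = 0.4001 kbar
granite: 2660 kg/m³ × 9.80665 m/s² × 4510 m = 1.176×10^8 Pa = 1.176 kbar
rhyolite: 2366 kg/m³ × 9.80665 m/s² × 2640 m = 6.125×10^7 Pa = 0.6125 kbar
eclogite: 3470 kg/m³ × 9.80665 m/s² × 5270 m = 1.793×10^8 Pa = 1.793 kbar
Total = 0.1037 + 0.4001 + 1.176 + 0.6125 + 1.793 = 4.0862 kbar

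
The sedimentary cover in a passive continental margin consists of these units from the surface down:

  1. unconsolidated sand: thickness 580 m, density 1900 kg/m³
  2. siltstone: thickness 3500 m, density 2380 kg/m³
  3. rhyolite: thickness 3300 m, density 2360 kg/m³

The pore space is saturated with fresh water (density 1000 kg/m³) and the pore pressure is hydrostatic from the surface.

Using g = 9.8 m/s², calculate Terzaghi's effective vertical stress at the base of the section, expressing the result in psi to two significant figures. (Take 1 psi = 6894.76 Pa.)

Overburden (lithostatic) stress σ_v:
unconsolidated sand: 1900 kg/m³ × 9.8 m/s² × 580 m = 1.080×10^7 Pa = 10.80 MPa
siltstone: 2380 kg/m³ × 9.8 m/s² × 3500 m = 8.163×10^7 Pa = 81.63 MPa
rhyolite: 2360 kg/m³ × 9.8 m/s² × 3300 m = 7.632×10^7 Pa = 76.32 MPa
Total = 10.80 + 81.63 + 76.32 = 168.76 MPa
Pore pressure P_p = 1000 kg/m³ × 9.8 m/s² × 7380 m = 7.232×10^7 Pa = 72.32 MPa
Effective stress σ' = σ_v − P_p = 168.8 − 72.32 = 96.432 MPa = 13986 psi

14000 psi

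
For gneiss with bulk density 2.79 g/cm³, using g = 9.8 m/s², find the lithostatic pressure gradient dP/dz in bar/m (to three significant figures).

0.273 bar/m

dP/dz = ρg = 2790 kg/m³ × 9.8 m/s² = 27342 Pa/m
= 27342 Pa/m × (1 bar/m / 1.0000×10^5 Pa/m) = 0.27342 bar/m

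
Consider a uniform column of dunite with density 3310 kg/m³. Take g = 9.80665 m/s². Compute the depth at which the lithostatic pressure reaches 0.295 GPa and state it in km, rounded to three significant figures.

9.09 km

h = P/(ρg) = 0.295 GPa / (3310 kg/m³ × 9.80665 m/s²) = 2.950×10^8 Pa / 32460 Pa/m = 9088.1 m
= 9.0881 km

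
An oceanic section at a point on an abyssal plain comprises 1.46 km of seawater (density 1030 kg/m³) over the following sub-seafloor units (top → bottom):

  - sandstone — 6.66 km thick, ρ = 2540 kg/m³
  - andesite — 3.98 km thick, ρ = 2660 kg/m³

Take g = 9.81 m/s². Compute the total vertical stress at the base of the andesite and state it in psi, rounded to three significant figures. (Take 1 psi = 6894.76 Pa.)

seawater: 1030 kg/m³ × 9.81 m/s² × 1460 m = 1.475×10^7 Pa = 2140 psi
sandstone: 2540 kg/m³ × 9.81 m/s² × 6660 m = 1.659×10^8 Pa = 24069 psi
andesite: 2660 kg/m³ × 9.81 m/s² × 3980 m = 1.039×10^8 Pa = 15063 psi
Total = 2140 + 24069 + 15063 = 41272 psi

41300 psi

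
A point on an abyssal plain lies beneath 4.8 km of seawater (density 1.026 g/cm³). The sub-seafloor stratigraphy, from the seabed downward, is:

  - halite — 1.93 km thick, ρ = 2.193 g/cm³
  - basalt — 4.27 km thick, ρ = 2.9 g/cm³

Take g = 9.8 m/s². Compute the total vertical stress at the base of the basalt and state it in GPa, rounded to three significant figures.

seawater: 1026 kg/m³ × 9.8 m/s² × 4800 m = 4.826×10^7 Pa = 0.04826 GPa
halite: 2193 kg/m³ × 9.8 m/s² × 1930 m = 4.148×10^7 Pa = 0.04148 GPa
basalt: 2900 kg/m³ × 9.8 m/s² × 4270 m = 1.214×10^8 Pa = 0.1214 GPa
Total = 0.04826 + 0.04148 + 0.1214 = 0.21109 GPa

0.211 GPa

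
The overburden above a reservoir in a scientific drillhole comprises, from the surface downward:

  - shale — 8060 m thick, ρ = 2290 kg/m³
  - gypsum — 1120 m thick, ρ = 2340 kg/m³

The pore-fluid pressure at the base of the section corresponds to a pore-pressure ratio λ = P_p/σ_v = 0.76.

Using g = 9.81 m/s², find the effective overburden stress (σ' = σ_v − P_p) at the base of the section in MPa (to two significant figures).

50 MPa

Overburden (lithostatic) stress σ_v:
shale: 2290 kg/m³ × 9.81 m/s² × 8060 m = 1.811×10^8 Pa = 181.1 MPa
gypsum: 2340 kg/m³ × 9.81 m/s² × 1120 m = 2.571×10^7 Pa = 25.71 MPa
Total = 181.1 + 25.71 = 206.78 MPa
Pore pressure P_p = λ·σ_v = 0.76 × 206.8 MPa = 157.2 MPa
Effective stress σ' = σ_v − P_p = 206.8 − 157.2 = 49.627 MPa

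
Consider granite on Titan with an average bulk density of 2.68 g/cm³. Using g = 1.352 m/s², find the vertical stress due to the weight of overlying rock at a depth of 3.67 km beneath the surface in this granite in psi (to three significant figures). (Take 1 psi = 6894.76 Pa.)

granite: 2680 kg/m³ × 1.352 m/s² × 3670 m = 1.330×10^7 Pa = 1929 psi

1930 psi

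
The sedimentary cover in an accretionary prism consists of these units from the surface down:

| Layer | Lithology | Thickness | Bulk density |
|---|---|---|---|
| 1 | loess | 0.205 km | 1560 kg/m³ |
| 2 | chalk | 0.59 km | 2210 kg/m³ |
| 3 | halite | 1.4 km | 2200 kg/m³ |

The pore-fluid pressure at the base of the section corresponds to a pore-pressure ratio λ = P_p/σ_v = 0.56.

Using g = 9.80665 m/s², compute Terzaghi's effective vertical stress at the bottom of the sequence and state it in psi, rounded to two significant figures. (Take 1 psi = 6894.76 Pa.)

2900 psi

Overburden (lithostatic) stress σ_v:
loess: 1560 kg/m³ × 9.80665 m/s² × 205 m = 3.136×10^6 Pa = 3.136 MPa
chalk: 2210 kg/m³ × 9.80665 m/s² × 590 m = 1.279×10^7 Pa = 12.79 MPa
halite: 2200 kg/m³ × 9.80665 m/s² × 1400 m = 3.020×10^7 Pa = 30.20 MPa
Total = 3.136 + 12.79 + 30.20 = 46.128 MPa
Pore pressure P_p = λ·σ_v = 0.56 × 46.13 MPa = 25.83 MPa
Effective stress σ' = σ_v − P_p = 46.13 − 25.83 = 20.296 MPa = 2943.7 psi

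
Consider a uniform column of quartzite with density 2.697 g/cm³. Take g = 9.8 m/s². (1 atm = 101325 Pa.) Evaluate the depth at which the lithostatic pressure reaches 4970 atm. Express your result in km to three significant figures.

19.1 km

h = P/(ρg) = 4970 atm / (2697 kg/m³ × 9.8 m/s²) = 5.036×10^8 Pa / 26431 Pa/m = 19053 m
= 19.053 km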